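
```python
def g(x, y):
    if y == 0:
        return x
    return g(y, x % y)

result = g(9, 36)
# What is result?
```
Call trace:
g(x=9, y=36)
  g(x=36, y=9)
    g(x=9, y=0)
    -> return 9
  -> return 9
-> return 9

Final answer: 9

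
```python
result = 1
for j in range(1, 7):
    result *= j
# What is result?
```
Trace:
  result=1
  result=1, j=1
  result=2, j=2
  result=6, j=3
  result=24, j=4
  result=120, j=5
  result=720, j=6

Final answer: 720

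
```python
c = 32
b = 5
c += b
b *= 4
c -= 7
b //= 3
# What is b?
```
Trace:
  c=32
  c=32, b=5
  c=37, b=5
  c=37, b=20
  c=30, b=20
  c=30, b=6

Final answer: 6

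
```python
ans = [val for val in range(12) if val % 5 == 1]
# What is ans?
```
Trace:
  val=0
  val=1
  val=2
  val=3
  val=4
  val=5
  val=6
  val=7
  val=8
  val=9
  val=10
  val=11
  ans=[1, 6, 11]

Final answer: [1, 6, 11]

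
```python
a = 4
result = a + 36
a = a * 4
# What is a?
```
Trace:
  a=4
  a=4, result=40
  a=16, result=40

Final answer: 16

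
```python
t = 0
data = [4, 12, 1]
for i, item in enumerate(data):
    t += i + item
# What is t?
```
Trace:
  t=0
  t=4, i=0, item=4
  t=17, i=1, item=12
  t=20, i=2, item=1

Final answer: 20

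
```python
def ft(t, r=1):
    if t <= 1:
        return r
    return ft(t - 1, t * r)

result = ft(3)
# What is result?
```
Call trace:
ft(t=3, r=1)
  ft(t=2, r=3)
    ft(t=1, r=6)
    -> return 6
  -> return 6
-> return 6

Final answer: 6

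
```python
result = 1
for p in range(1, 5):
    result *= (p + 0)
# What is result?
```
Trace:
  result=1
  result=1, p=1
  result=2, p=2
  result=6, p=3
  result=24, p=4

Final answer: 24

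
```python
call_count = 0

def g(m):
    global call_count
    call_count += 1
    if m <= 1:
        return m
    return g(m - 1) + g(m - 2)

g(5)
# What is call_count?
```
Call trace (a repeated sub-call is expanded the first time; later identical calls just restate its return value):
g(m=5)
  g(m=4)
    g(m=3)
      g(m=2)
        g(m=1)
        -> return 1
        g(m=0)
        -> return 0
      -> return 1
      g(m=1)
      -> return 1
    -> return 2
    g(m=2) -> return 1  (same call as traced above)
  -> return 3
  g(m=3) -> return 2  (same call as traced above)
-> return 5

call_count is incremented once per call, so count the calls in each subtree. Let C(m) = number of calls made by g(m).
C(0) = C(1) = 1 (base case, no recursion); C(m) = 1 + C(m - 1) + C(m - 2) otherwise.
C(2) = 1 + C(1) + C(0) = 1 + 1 + 1 = 3
C(3) = 1 + C(2) + C(1) = 1 + 3 + 1 = 5
C(4) = 1 + C(3) + C(2) = 1 + 5 + 3 = 9
C(5) = 1 + C(4) + C(3) = 1 + 9 + 5 = 15
call_count = C(5) = 15

Final answer: 15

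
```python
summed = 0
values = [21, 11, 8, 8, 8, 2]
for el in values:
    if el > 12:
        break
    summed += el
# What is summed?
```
Trace:
  summed=0
  summed=0, el=21

Final answer: 0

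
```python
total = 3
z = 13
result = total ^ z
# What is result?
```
Trace:
  total=3
  total=3, z=13
  total=3, z=13, result=14

Final answer: 14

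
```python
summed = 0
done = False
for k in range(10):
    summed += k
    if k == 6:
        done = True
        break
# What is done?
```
Trace:
  summed=0
  summed=0, done=False
  summed=0, done=False, k=0
  summed=1, done=False, k=1
  summed=3, done=False, k=2
  summed=6, done=False, k=3
  summed=10, done=False, k=4
  summed=15, done=False, k=5
  summed=21, done=True, k=6

Final answer: True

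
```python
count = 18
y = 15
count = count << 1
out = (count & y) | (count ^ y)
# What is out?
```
Trace:
  count=18
  count=18, y=15
  count=36, y=15
  count=36, y=15, out=47

Final answer: 47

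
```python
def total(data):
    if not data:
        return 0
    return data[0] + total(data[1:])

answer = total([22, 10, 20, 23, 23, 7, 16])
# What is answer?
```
Call trace:
total(data=[22, 10, 20, 23, 23, 7, 16])
  total(data=[10, 20, 23, 23, 7, 16])
    total(data=[20, 23, 23, 7, 16])
      total(data=[23, 23, 7, 16])
        total(data=[23, 7, 16])
          total(data=[7, 16])
            total(data=[16])
              total(data=[])
              -> return 0
            -> return 16
          -> return 23
        -> return 46
      -> return 69
    -> return 89
  -> return 99
-> return 121

Final answer: 121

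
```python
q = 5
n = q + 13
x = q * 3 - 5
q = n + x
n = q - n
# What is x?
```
Trace:
  q=5
  q=5, n=18
  q=5, n=18, x=10
  q=28, n=18, x=10
  q=28, n=10, x=10

Final answer: 10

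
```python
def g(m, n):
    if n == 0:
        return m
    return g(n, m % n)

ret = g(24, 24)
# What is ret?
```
Call trace:
g(m=24, n=24)
  g(m=24, n=0)
  -> return 24
-> return 24

Final answer: 24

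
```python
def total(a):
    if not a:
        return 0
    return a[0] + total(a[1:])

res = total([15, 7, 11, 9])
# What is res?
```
Call trace:
total(a=[15, 7, 11, 9])
  total(a=[7, 11, 9])
    total(a=[11, 9])
      total(a=[9])
        total(a=[])
        -> return 0
      -> return 9
    -> return 20
  -> return 27
-> return 42

Final answer: 42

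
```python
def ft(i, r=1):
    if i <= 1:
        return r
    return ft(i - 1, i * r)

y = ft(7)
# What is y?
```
Call trace:
ft(i=7, r=1)
  ft(i=6, r=7)
    ft(i=5, r=42)
      ft(i=4, r=210)
        ft(i=3, r=840)
          ft(i=2, r=2520)
            ft(i=1, r=5040)
            -> return 5040
          -> return 5040
        -> return 5040
      -> return 5040
    -> return 5040
  -> return 5040
-> return 5040

Final answer: 5040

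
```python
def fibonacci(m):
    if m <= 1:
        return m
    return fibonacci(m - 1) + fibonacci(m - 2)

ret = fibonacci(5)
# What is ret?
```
Call trace (a repeated sub-call is expanded the first time; later identical calls just restate its return value):
fibonacci(m=5)
  fibonacci(m=4)
    fibonacci(m=3)
      fibonacci(m=2)
        fibonacci(m=1)
        -> return 1
        fibonacci(m=0)
        -> return 0
      -> return 1
      fibonacci(m=1)
      -> return 1
    -> return 2
    fibonacci(m=2) -> return 1  (same call as traced above)
  -> return 3
  fibonacci(m=3) -> return 2  (same call as traced above)
-> return 5

Final answer: 5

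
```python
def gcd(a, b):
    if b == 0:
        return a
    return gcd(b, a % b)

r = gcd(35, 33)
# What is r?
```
Call trace:
gcd(a=35, b=33)
  gcd(a=33, b=2)
    gcd(a=2, b=1)
      gcd(a=1, b=0)
      -> return 1
    -> return 1
  -> return 1
-> return 1

Final answer: 1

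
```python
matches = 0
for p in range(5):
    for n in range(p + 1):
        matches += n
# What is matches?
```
Trace:
  matches=0
  matches=0, p=0, n=0
  matches=0, p=1, n=0
  matches=1, p=1, n=1
  matches=1, p=2, n=0
  matches=2, p=2, n=1
  matches=4, p=2, n=2
  matches=4, p=3, n=0
  matches=5, p=3, n=1
  matches=7, p=3, n=2
  matches=10, p=3, n=3
  matches=10, p=4, n=0
  matches=11, p=4, n=1
  matches=13, p=4, n=2
  matches=16, p=4, n=3
  matches=20, p=4, n=4

Final answer: 20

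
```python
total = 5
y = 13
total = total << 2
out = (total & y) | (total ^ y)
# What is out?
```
Trace:
  total=5
  total=5, y=13
  total=20, y=13
  total=20, y=13, out=29

Final answer: 29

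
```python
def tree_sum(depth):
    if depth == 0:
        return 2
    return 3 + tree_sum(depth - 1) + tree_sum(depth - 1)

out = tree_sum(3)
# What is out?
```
Call trace (a repeated sub-call is expanded the first time; later identical calls just restate its return value):
tree_sum(depth=3)
  tree_sum(depth=2)
    tree_sum(depth=1)
      tree_sum(depth=0)
      -> return 2
      tree_sum(depth=0)
      -> return 2
    -> return 7
    tree_sum(depth=1) -> return 7  (same call as traced above)
  -> return 17
  tree_sum(depth=2) -> return 17  (same call as traced above)
-> return 37

Final answer: 37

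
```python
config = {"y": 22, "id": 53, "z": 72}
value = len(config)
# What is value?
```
Trace:
  config={'y': 22, 'id': 53, 'z': 72}
  config={'y': 22, 'id': 53, 'z': 72}, value=3

Final answer: 3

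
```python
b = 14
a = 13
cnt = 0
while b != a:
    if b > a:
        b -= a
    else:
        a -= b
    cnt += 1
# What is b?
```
Trace:
  b=14
  b=14, a=13
  b=14, a=13, cnt=0
  b=1, a=13, cnt=1
  b=1, a=12, cnt=2
  b=1, a=11, cnt=3
  b=1, a=10, cnt=4
  b=1, a=9, cnt=5
  b=1, a=8, cnt=6
  b=1, a=7, cnt=7
  b=1, a=6, cnt=8
  b=1, a=5, cnt=9
  b=1, a=4, cnt=10
  b=1, a=3, cnt=11
  b=1, a=2, cnt=12
  b=1, a=1, cnt=13

Final answer: 1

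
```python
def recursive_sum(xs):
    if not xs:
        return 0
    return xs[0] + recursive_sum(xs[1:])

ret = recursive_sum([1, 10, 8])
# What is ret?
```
Call trace:
recursive_sum(xs=[1, 10, 8])
  recursive_sum(xs=[10, 8])
    recursive_sum(xs=[8])
      recursive_sum(xs=[])
      -> return 0
    -> return 8
  -> return 18
-> return 19

Final answer: 19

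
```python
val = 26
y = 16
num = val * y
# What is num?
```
Trace:
  val=26
  val=26, y=16
  val=26, y=16, num=416

Final answer: 416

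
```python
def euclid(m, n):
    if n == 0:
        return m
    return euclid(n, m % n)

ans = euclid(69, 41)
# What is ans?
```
Call trace:
euclid(m=69, n=41)
  euclid(m=41, n=28)
    euclid(m=28, n=13)
      euclid(m=13, n=2)
        euclid(m=2, n=1)
          euclid(m=1, n=0)
          -> return 1
        -> return 1
      -> return 1
    -> return 1
  -> return 1
-> return 1

Final answer: 1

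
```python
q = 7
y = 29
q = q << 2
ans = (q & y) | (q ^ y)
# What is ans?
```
Trace:
  q=7
  q=7, y=29
  q=28, y=29
  q=28, y=29, ans=29

Final answer: 29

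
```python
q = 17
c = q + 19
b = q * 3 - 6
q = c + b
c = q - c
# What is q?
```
Trace:
  q=17
  q=17, c=36
  q=17, c=36, b=45
  q=81, c=36, b=45
  q=81, c=45, b=45

Final answer: 81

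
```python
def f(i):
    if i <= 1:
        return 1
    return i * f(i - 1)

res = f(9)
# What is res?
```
Call trace:
f(i=9)
  f(i=8)
    f(i=7)
      f(i=6)
        f(i=5)
          f(i=4)
            f(i=3)
              f(i=2)
                f(i=1)
                -> return 1
              -> return 2
            -> return 6
          -> return 24
        -> return 120
      -> return 720
    -> return 5040
  -> return 40320
-> return 362880

Final answer: 362880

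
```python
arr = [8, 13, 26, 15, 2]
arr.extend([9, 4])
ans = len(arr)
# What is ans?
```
Trace:
  arr=[8, 13, 26, 15, 2]
  arr=[8, 13, 26, 15, 2, 9, 4]
  arr=[8, 13, 26, 15, 2, 9, 4], ans=7

Final answer: 7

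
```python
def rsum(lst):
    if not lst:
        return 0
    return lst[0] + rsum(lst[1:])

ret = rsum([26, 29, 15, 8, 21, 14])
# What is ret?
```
Call trace:
rsum(lst=[26, 29, 15, 8, 21, 14])
  rsum(lst=[29, 15, 8, 21, 14])
    rsum(lst=[15, 8, 21, 14])
      rsum(lst=[8, 21, 14])
        rsum(lst=[21, 14])
          rsum(lst=[14])
            rsum(lst=[])
            -> return 0
          -> return 14
        -> return 35
      -> return 43
    -> return 58
  -> return 87
-> return 113

Final answer: 113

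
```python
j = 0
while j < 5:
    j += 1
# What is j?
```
Trace:
  j=0
  j=1
  j=2
  j=3
  j=4
  j=5

Final answer: 5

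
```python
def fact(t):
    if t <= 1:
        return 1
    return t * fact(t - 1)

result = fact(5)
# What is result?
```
Call trace:
fact(t=5)
  fact(t=4)
    fact(t=3)
      fact(t=2)
        fact(t=1)
        -> return 1
      -> return 2
    -> return 6
  -> return 24
-> return 120

Final answer: 120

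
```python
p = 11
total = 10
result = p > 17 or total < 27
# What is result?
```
Trace:
  p=11
  p=11, total=10
  p=11, total=10, result=True

Final answer: True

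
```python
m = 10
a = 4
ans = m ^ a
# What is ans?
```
Trace:
  m=10
  m=10, a=4
  m=10, a=4, ans=14

Final answer: 14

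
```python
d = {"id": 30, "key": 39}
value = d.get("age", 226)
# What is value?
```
Trace:
  d={'id': 30, 'key': 39}
  d={'id': 30, 'key': 39}, value=226

Final answer: 226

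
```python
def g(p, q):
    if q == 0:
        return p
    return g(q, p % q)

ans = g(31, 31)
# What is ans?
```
Call trace:
g(p=31, q=31)
  g(p=31, q=0)
  -> return 31
-> return 31

Final answer: 31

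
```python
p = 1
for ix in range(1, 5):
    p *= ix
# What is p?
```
Trace:
  p=1
  p=1, ix=1
  p=2, ix=2
  p=6, ix=3
  p=24, ix=4

Final answer: 24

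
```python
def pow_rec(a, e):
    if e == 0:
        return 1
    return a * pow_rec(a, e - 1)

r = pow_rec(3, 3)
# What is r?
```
Call trace:
pow_rec(a=3, e=3)
  pow_rec(a=3, e=2)
    pow_rec(a=3, e=1)
      pow_rec(a=3, e=0)
      -> return 1
    -> return 3
  -> return 9
-> return 27

Final answer: 27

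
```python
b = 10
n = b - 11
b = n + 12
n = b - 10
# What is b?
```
Trace:
  b=10
  b=10, n=-1
  b=11, n=-1
  b=11, n=1

Final answer: 11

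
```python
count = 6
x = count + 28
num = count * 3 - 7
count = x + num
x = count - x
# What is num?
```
Trace:
  count=6
  count=6, x=34
  count=6, x=34, num=11
  count=45, x=34, num=11
  count=45, x=11, num=11

Final answer: 11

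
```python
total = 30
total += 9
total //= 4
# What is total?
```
Trace:
  total=30
  total=39
  total=9

Final answer: 9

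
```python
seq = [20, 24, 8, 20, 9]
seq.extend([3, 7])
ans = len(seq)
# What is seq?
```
Trace:
  seq=[20, 24, 8, 20, 9]
  seq=[20, 24, 8, 20, 9, 3, 7]
  seq=[20, 24, 8, 20, 9, 3, 7], ans=7

Final answer: [20, 24, 8, 20, 9, 3, 7]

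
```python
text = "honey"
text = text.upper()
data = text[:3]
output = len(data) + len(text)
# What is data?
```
Trace:
  text='honey'
  text='HONEY'
  text='HONEY', data='HON'
  text='HONEY', data='HON', output=8

Final answer: 'HON'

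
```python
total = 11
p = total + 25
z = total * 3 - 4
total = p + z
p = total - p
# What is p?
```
Trace:
  total=11
  total=11, p=36
  total=11, p=36, z=29
  total=65, p=36, z=29
  total=65, p=29, z=29

Final answer: 29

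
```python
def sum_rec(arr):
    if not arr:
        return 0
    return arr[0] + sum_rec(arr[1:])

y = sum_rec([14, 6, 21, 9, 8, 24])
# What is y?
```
Call trace:
sum_rec(arr=[14, 6, 21, 9, 8, 24])
  sum_rec(arr=[6, 21, 9, 8, 24])
    sum_rec(arr=[21, 9, 8, 24])
      sum_rec(arr=[9, 8, 24])
        sum_rec(arr=[8, 24])
          sum_rec(arr=[24])
            sum_rec(arr=[])
            -> return 0
          -> return 24
        -> return 32
      -> return 41
    -> return 62
  -> return 68
-> return 82

Final answer: 82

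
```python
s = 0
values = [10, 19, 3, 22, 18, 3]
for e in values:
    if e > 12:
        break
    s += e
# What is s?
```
Trace:
  s=0
  s=10, e=10
  s=10, e=19

Final answer: 10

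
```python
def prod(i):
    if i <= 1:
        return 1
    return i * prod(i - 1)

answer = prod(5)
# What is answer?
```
Call trace:
prod(i=5)
  prod(i=4)
    prod(i=3)
      prod(i=2)
        prod(i=1)
        -> return 1
      -> return 2
    -> return 6
  -> return 24
-> return 120

Final answer: 120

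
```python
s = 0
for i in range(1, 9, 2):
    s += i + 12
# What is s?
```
Trace:
  s=0
  s=13, i=1
  s=28, i=3
  s=45, i=5
  s=64, i=7

Final answer: 64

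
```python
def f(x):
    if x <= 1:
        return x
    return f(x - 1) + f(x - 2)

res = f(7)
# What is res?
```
Call trace (a repeated sub-call is expanded the first time; later identical calls just restate its return value):
f(x=7)
  f(x=6)
    f(x=5)
      f(x=4)
        f(x=3)
          f(x=2)
            f(x=1)
            -> return 1
            f(x=0)
            -> return 0
          -> return 1
          f(x=1)
          -> return 1
        -> return 2
        f(x=2) -> return 1  (same call as traced above)
      -> return 3
      f(x=3) -> return 2  (same call as traced above)
    -> return 5
    f(x=4) -> return 3  (same call as traced above)
  -> return 8
  f(x=5) -> return 5  (same call as traced above)
-> return 13

Final answer: 13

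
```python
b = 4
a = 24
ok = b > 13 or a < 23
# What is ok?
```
Trace:
  b=4
  b=4, a=24
  b=4, a=24, ok=False

Final answer: False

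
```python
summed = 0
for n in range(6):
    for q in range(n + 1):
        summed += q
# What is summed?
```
Trace:
  summed=0
  summed=0, n=0, q=0
  summed=0, n=1, q=0
  summed=1, n=1, q=1
  summed=1, n=2, q=0
  summed=2, n=2, q=1
  summed=4, n=2, q=2
  summed=4, n=3, q=0
  summed=5, n=3, q=1
  summed=7, n=3, q=2
  summed=10, n=3, q=3
  summed=10, n=4, q=0
  summed=11, n=4, q=1
  summed=13, n=4, q=2
  summed=16, n=4, q=3
  summed=20, n=4, q=4
  summed=20, n=5, q=0
  summed=21, n=5, q=1
  summed=23, n=5, q=2
  summed=26, n=5, q=3
  summed=30, n=5, q=4
  summed=35, n=5, q=5

Final answer: 35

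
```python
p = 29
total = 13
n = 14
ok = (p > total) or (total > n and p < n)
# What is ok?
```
Trace:
  p=29
  p=29, total=13
  p=29, total=13, n=14
  p=29, total=13, n=14, ok=True

Final answer: True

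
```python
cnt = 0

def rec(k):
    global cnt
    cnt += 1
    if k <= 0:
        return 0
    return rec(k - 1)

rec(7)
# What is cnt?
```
Call trace:
rec(k=7)
  rec(k=6)
    rec(k=5)
      rec(k=4)
        rec(k=3)
          rec(k=2)
            rec(k=1)
              rec(k=0)
              -> return 0
            -> return 0
          -> return 0
        -> return 0
      -> return 0
    -> return 0
  -> return 0
-> return 0

cnt is incremented once per call. rec is entered once for each k = 7, 6, 5, 4, 3, 2, 1, 0 (the k <= 0 call returns without recursing), i.e. 7 + 1 calls.
cnt = 8

Final answer: 8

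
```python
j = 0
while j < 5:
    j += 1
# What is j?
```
Trace:
  j=0
  j=1
  j=2
  j=3
  j=4
  j=5

Final answer: 5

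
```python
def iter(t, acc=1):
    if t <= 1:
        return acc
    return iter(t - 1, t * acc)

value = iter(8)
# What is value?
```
Call trace:
iter(t=8, acc=1)
  iter(t=7, acc=8)
    iter(t=6, acc=56)
      iter(t=5, acc=336)
        iter(t=4, acc=1680)
          iter(t=3, acc=6720)
            iter(t=2, acc=20160)
              iter(t=1, acc=40320)
              -> return 40320
            -> return 40320
          -> return 40320
        -> return 40320
      -> return 40320
    -> return 40320
  -> return 40320
-> return 40320

Final answer: 40320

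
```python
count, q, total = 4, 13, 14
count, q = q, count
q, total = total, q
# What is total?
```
Trace:
  count=4, q=13, total=14
  count=13, q=4, total=14
  count=13, q=14, total=4

Final answer: 4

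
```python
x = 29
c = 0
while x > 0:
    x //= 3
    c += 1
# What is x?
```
Trace:
  x=29
  x=29, c=0
  x=9, c=1
  x=3, c=2
  x=1, c=3
  x=0, c=4

Final answer: 0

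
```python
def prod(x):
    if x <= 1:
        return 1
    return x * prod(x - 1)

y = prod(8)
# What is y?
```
Call trace:
prod(x=8)
  prod(x=7)
    prod(x=6)
      prod(x=5)
        prod(x=4)
          prod(x=3)
            prod(x=2)
              prod(x=1)
              -> return 1
            -> return 2
          -> return 6
        -> return 24
      -> return 120
    -> return 720
  -> return 5040
-> return 40320

Final answer: 40320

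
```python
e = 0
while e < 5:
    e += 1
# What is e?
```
Trace:
  e=0
  e=1
  e=2
  e=3
  e=4
  e=5

Final answer: 5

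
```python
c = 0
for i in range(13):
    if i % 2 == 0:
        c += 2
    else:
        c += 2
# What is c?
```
Trace:
  c=0
  c=2, i=0
  c=4, i=1
  c=6, i=2
  c=8, i=3
  c=10, i=4
  c=12, i=5
  c=14, i=6
  c=16, i=7
  c=18, i=8
  c=20, i=9
  c=22, i=10
  c=24, i=11
  c=26, i=12

Final answer: 26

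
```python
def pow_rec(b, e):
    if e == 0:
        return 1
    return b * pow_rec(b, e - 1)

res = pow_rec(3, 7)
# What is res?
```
Call trace:
pow_rec(b=3, e=7)
  pow_rec(b=3, e=6)
    pow_rec(b=3, e=5)
      pow_rec(b=3, e=4)
        pow_rec(b=3, e=3)
          pow_rec(b=3, e=2)
            pow_rec(b=3, e=1)
              pow_rec(b=3, e=0)
              -> return 1
            -> return 3
          -> return 9
        -> return 27
      -> return 81
    -> return 243
  -> return 729
-> return 2187

Final answer: 2187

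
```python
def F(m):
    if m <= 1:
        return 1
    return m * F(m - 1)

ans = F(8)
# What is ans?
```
Call trace:
F(m=8)
  F(m=7)
    F(m=6)
      F(m=5)
        F(m=4)
          F(m=3)
            F(m=2)
              F(m=1)
              -> return 1
            -> return 2
          -> return 6
        -> return 24
      -> return 120
    -> return 720
  -> return 5040
-> return 40320

Final answer: 40320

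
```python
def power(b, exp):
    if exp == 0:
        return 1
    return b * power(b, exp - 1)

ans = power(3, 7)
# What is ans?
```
Call trace:
power(b=3, exp=7)
  power(b=3, exp=6)
    power(b=3, exp=5)
      power(b=3, exp=4)
        power(b=3, exp=3)
          power(b=3, exp=2)
            power(b=3, exp=1)
              power(b=3, exp=0)
              -> return 1
            -> return 3
          -> return 9
        -> return 27
      -> return 81
    -> return 243
  -> return 729
-> return 2187

Final answer: 2187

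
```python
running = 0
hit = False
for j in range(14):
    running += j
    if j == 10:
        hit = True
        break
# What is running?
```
Trace:
  running=0
  running=0, hit=False
  running=0, hit=False, j=0
  running=1, hit=False, j=1
  running=3, hit=False, j=2
  running=6, hit=False, j=3
  running=10, hit=False, j=4
  running=15, hit=False, j=5
  running=21, hit=False, j=6
  running=28, hit=False, j=7
  running=36, hit=False, j=8
  running=45, hit=False, j=9
  running=55, hit=True, j=10

Final answer: 55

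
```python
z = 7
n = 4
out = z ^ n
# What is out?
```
Trace:
  z=7
  z=7, n=4
  z=7, n=4, out=3

Final answer: 3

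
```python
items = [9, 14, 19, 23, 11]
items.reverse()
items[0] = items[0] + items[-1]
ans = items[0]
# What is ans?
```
Trace:
  items=[9, 14, 19, 23, 11]
  items=[11, 23, 19, 14, 9]
  items=[20, 23, 19, 14, 9]
  items=[20, 23, 19, 14, 9], ans=20

Final answer: 20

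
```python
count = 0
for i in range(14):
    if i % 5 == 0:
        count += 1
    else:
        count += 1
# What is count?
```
Trace:
  count=0
  count=1, i=0
  count=2, i=1
  count=3, i=2
  count=4, i=3
  count=5, i=4
  count=6, i=5
  count=7, i=6
  count=8, i=7
  count=9, i=8
  count=10, i=9
  count=11, i=10
  count=12, i=11
  count=13, i=12
  count=14, i=13

Final answer: 14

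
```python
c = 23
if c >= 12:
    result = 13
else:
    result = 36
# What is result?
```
Trace:
  c=23
  c=23, result=13

Final answer: 13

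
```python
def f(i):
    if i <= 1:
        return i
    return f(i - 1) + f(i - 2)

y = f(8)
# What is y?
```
Call trace (a repeated sub-call is expanded the first time; later identical calls just restate its return value):
f(i=8)
  f(i=7)
    f(i=6)
      f(i=5)
        f(i=4)
          f(i=3)
            f(i=2)
              f(i=1)
              -> return 1
              f(i=0)
              -> return 0
            -> return 1
            f(i=1)
            -> return 1
          -> return 2
          f(i=2) -> return 1  (same call as traced above)
        -> return 3
        f(i=3) -> return 2  (same call as traced above)
      -> return 5
      f(i=4) -> return 3  (same call as traced above)
    -> return 8
    f(i=5) -> return 5  (same call as traced above)
  -> return 13
  f(i=6) -> return 8  (same call as traced above)
-> return 21

Final answer: 21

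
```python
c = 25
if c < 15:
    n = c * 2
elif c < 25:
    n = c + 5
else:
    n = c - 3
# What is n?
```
Trace:
  c=25
  c=25, n=22

Final answer: 22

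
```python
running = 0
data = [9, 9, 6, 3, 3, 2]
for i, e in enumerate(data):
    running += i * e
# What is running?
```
Trace:
  running=0
  running=0, i=0, e=9
  running=9, i=1, e=9
  running=21, i=2, e=6
  running=30, i=3, e=3
  running=42, i=4, e=3
  running=52, i=5, e=2

Final answer: 52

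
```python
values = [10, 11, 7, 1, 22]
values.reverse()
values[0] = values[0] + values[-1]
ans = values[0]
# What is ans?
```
Trace:
  values=[10, 11, 7, 1, 22]
  values=[22, 1, 7, 11, 10]
  values=[32, 1, 7, 11, 10]
  values=[32, 1, 7, 11, 10], ans=32

Final answer: 32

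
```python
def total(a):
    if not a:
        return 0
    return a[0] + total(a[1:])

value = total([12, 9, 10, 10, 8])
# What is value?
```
Call trace:
total(a=[12, 9, 10, 10, 8])
  total(a=[9, 10, 10, 8])
    total(a=[10, 10, 8])
      total(a=[10, 8])
        total(a=[8])
          total(a=[])
          -> return 0
        -> return 8
      -> return 18
    -> return 28
  -> return 37
-> return 49

Final answer: 49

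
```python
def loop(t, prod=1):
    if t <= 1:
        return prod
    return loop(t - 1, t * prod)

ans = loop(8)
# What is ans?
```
Call trace:
loop(t=8, prod=1)
  loop(t=7, prod=8)
    loop(t=6, prod=56)
      loop(t=5, prod=336)
        loop(t=4, prod=1680)
          loop(t=3, prod=6720)
            loop(t=2, prod=20160)
              loop(t=1, prod=40320)
              -> return 40320
            -> return 40320
          -> return 40320
        -> return 40320
      -> return 40320
    -> return 40320
  -> return 40320
-> return 40320

Final answer: 40320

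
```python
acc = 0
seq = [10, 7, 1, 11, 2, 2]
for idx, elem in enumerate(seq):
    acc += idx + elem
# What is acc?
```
Trace:
  acc=0
  acc=10, idx=0, elem=10
  acc=18, idx=1, elem=7
  acc=21, idx=2, elem=1
  acc=35, idx=3, elem=11
  acc=41, idx=4, elem=2
  acc=48, idx=5, elem=2

Final answer: 48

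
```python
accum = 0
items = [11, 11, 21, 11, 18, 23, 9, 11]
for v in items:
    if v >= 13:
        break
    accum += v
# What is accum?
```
Trace:
  accum=0
  accum=11, v=11
  accum=22, v=11
  accum=22, v=21

Final answer: 22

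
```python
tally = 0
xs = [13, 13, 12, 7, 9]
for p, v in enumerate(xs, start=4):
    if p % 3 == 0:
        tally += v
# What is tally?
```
Trace:
  tally=0
  tally=0, p=4, v=13
  tally=0, p=5, v=13
  tally=12, p=6, v=12
  tally=12, p=7, v=7
  tally=12, p=8, v=9

Final answer: 12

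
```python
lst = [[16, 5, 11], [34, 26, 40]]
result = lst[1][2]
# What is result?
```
Trace:
  lst=[[16, 5, 11], [34, 26, 40]]
  lst=[[16, 5, 11], [34, 26, 40]], result=40

Final answer: 40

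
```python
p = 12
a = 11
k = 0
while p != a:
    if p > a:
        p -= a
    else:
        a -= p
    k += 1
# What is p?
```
Trace:
  p=12
  p=12, a=11
  p=12, a=11, k=0
  p=1, a=11, k=1
  p=1, a=10, k=2
  p=1, a=9, k=3
  p=1, a=8, k=4
  p=1, a=7, k=5
  p=1, a=6, k=6
  p=1, a=5, k=7
  p=1, a=4, k=8
  p=1, a=3, k=9
  p=1, a=2, k=10
  p=1, a=1, k=11

Final answer: 1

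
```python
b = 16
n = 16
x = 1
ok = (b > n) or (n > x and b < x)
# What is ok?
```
Trace:
  b=16
  b=16, n=16
  b=16, n=16, x=1
  b=16, n=16, x=1, ok=False

Final answer: False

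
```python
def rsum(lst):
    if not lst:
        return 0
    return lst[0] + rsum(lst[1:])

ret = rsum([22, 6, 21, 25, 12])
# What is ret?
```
Call trace:
rsum(lst=[22, 6, 21, 25, 12])
  rsum(lst=[6, 21, 25, 12])
    rsum(lst=[21, 25, 12])
      rsum(lst=[25, 12])
        rsum(lst=[12])
          rsum(lst=[])
          -> return 0
        -> return 12
      -> return 37
    -> return 58
  -> return 64
-> return 86

Final answer: 86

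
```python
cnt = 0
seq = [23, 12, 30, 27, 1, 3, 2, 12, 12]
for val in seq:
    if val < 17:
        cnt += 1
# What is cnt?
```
Trace:
  cnt=0
  cnt=0, val=23
  cnt=1, val=12
  cnt=1, val=30
  cnt=1, val=27
  cnt=2, val=1
  cnt=3, val=3
  cnt=4, val=2
  cnt=5, val=12
  cnt=6, val=12

Final answer: 6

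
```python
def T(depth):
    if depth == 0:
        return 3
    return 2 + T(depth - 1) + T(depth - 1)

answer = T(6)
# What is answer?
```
Call trace (a repeated sub-call is expanded the first time; later identical calls just restate its return value):
T(depth=6)
  T(depth=5)
    T(depth=4)
      T(depth=3)
        T(depth=2)
          T(depth=1)
            T(depth=0)
            -> return 3
            T(depth=0)
            -> return 3
          -> return 8
          T(depth=1) -> return 8  (same call as traced above)
        -> return 18
        T(depth=2) -> return 18  (same call as traced above)
      -> return 38
      T(depth=3) -> return 38  (same call as traced above)
    -> return 78
    T(depth=4) -> return 78  (same call as traced above)
  -> return 158
  T(depth=5) -> return 158  (same call as traced above)
-> return 318

Final answer: 318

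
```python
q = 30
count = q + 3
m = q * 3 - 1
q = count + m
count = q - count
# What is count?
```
Trace:
  q=30
  q=30, count=33
  q=30, count=33, m=89
  q=122, count=33, m=89
  q=122, count=89, m=89

Final answer: 89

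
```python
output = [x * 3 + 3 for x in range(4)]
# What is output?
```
Trace:
  x=0
  x=1
  x=2
  x=3
  output=[3, 6, 9, 12]

Final answer: [3, 6, 9, 12]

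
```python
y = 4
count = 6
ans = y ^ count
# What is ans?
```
Trace:
  y=4
  y=4, count=6
  y=4, count=6, ans=2

Final answer: 2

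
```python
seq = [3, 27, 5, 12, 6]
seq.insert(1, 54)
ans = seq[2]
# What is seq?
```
Trace:
  seq=[3, 27, 5, 12, 6]
  seq=[3, 54, 27, 5, 12, 6]
  seq=[3, 54, 27, 5, 12, 6], ans=27

Final answer: [3, 54, 27, 5, 12, 6]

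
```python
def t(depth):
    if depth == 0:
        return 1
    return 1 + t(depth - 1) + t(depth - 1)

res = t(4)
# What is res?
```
Call trace (a repeated sub-call is expanded the first time; later identical calls just restate its return value):
t(depth=4)
  t(depth=3)
    t(depth=2)
      t(depth=1)
        t(depth=0)
        -> return 1
        t(depth=0)
        -> return 1
      -> return 3
      t(depth=1) -> return 3  (same call as traced above)
    -> return 7
    t(depth=2) -> return 7  (same call as traced above)
  -> return 15
  t(depth=3) -> return 15  (same call as traced above)
-> return 31

Final answer: 31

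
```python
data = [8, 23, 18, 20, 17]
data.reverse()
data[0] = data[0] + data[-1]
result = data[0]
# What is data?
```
Trace:
  data=[8, 23, 18, 20, 17]
  data=[17, 20, 18, 23, 8]
  data=[25, 20, 18, 23, 8]
  data=[25, 20, 18, 23, 8], result=25

Final answer: [25, 20, 18, 23, 8]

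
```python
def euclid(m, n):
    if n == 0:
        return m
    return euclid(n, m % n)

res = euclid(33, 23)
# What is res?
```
Call trace:
euclid(m=33, n=23)
  euclid(m=23, n=10)
    euclid(m=10, n=3)
      euclid(m=3, n=1)
        euclid(m=1, n=0)
        -> return 1
      -> return 1
    -> return 1
  -> return 1
-> return 1

Final answer: 1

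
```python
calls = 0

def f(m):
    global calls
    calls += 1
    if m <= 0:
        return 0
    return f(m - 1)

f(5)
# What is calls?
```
Call trace:
f(m=5)
  f(m=4)
    f(m=3)
      f(m=2)
        f(m=1)
          f(m=0)
          -> return 0
        -> return 0
      -> return 0
    -> return 0
  -> return 0
-> return 0

calls is incremented once per call. f is entered once for each m = 5, 4, 3, 2, 1, 0 (the m <= 0 call returns without recursing), i.e. 5 + 1 calls.
calls = 6

Final answer: 6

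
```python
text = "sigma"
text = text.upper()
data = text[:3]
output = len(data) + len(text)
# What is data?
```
Trace:
  text='sigma'
  text='SIGMA'
  text='SIGMA', data='SIG'
  text='SIGMA', data='SIG', output=8

Final answer: 'SIG'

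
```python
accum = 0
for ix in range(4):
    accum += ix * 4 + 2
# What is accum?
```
Trace:
  accum=0
  accum=2, ix=0
  accum=8, ix=1
  accum=18, ix=2
  accum=32, ix=3

Final answer: 32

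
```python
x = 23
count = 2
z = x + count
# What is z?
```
Trace:
  x=23
  x=23, count=2
  x=23, count=2, z=25

Final answer: 25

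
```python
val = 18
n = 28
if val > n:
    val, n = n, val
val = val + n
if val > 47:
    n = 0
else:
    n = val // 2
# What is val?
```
Trace:
  val=18
  val=18, n=28
  val=18, n=28
  val=46, n=28
  val=46, n=23

Final answer: 46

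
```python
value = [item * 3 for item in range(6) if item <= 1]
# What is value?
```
Trace:
  item=0
  item=1
  item=2
  item=3
  item=4
  item=5
  value=[0, 3]

Final answer: [0, 3]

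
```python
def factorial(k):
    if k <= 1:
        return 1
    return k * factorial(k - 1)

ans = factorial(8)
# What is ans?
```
Call trace:
factorial(k=8)
  factorial(k=7)
    factorial(k=6)
      factorial(k=5)
        factorial(k=4)
          factorial(k=3)
            factorial(k=2)
              factorial(k=1)
              -> return 1
            -> return 2
          -> return 6
        -> return 24
      -> return 120
    -> return 720
  -> return 5040
-> return 40320

Final answer: 40320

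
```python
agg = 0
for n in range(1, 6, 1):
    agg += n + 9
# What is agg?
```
Trace:
  agg=0
  agg=10, n=1
  agg=21, n=2
  agg=33, n=3
  agg=46, n=4
  agg=60, n=5

Final answer: 60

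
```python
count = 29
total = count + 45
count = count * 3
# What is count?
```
Trace:
  count=29
  count=29, total=74
  count=87, total=74

Final answer: 87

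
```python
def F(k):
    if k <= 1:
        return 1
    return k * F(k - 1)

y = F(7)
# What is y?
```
Call trace:
F(k=7)
  F(k=6)
    F(k=5)
      F(k=4)
        F(k=3)
          F(k=2)
            F(k=1)
            -> return 1
          -> return 2
        -> return 6
      -> return 24
    -> return 120
  -> return 720
-> return 5040

Final answer: 5040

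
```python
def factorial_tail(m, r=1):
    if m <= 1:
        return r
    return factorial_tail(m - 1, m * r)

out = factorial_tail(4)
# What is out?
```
Call trace:
factorial_tail(m=4, r=1)
  factorial_tail(m=3, r=4)
    factorial_tail(m=2, r=12)
      factorial_tail(m=1, r=24)
      -> return 24
    -> return 24
  -> return 24
-> return 24

Final answer: 24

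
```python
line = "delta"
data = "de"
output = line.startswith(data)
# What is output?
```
Trace:
  line='delta'
  line='delta', data='de'
  line='delta', data='de', output=True

Final answer: True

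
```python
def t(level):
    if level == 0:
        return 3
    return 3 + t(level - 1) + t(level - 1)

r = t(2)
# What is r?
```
Call trace (a repeated sub-call is expanded the first time; later identical calls just restate its return value):
t(level=2)
  t(level=1)
    t(level=0)
    -> return 3
    t(level=0)
    -> return 3
  -> return 9
  t(level=1) -> return 9  (same call as traced above)
-> return 21

Final answer: 21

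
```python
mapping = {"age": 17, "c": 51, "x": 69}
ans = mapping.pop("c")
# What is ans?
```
Trace:
  mapping={'age': 17, 'c': 51, 'x': 69}
  mapping={'age': 17, 'x': 69}, ans=51

Final answer: 51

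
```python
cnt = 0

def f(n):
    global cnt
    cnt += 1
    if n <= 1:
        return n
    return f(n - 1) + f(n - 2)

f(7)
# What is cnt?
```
Call trace (a repeated sub-call is expanded the first time; later identical calls just restate its return value):
f(n=7)
  f(n=6)
    f(n=5)
      f(n=4)
        f(n=3)
          f(n=2)
            f(n=1)
            -> return 1
            f(n=0)
            -> return 0
          -> return 1
          f(n=1)
          -> return 1
        -> return 2
        f(n=2) -> return 1  (same call as traced above)
      -> return 3
      f(n=3) -> return 2  (same call as traced above)
    -> return 5
    f(n=4) -> return 3  (same call as traced above)
  -> return 8
  f(n=5) -> return 5  (same call as traced above)
-> return 13

cnt is incremented once per call, so count the calls in each subtree. Let C(n) = number of calls made by f(n).
C(0) = C(1) = 1 (base case, no recursion); C(n) = 1 + C(n - 1) + C(n - 2) otherwise.
C(2) = 1 + C(1) + C(0) = 1 + 1 + 1 = 3
C(3) = 1 + C(2) + C(1) = 1 + 3 + 1 = 5
C(4) = 1 + C(3) + C(2) = 1 + 5 + 3 = 9
C(5) = 1 + C(4) + C(3) = 1 + 9 + 5 = 15
C(6) = 1 + C(5) + C(4) = 1 + 15 + 9 = 25
C(7) = 1 + C(6) + C(5) = 1 + 25 + 15 = 41
cnt = C(7) = 41

Final answer: 41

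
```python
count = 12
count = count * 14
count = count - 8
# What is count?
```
Trace:
  count=12
  count=168
  count=160

Final answer: 160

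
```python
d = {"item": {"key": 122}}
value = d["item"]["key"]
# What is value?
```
Trace:
  d={'item': {'key': 122}}
  d={'item': {'key': 122}}, value=122

Final answer: 122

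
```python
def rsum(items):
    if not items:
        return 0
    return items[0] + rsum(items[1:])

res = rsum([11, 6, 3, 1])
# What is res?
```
Call trace:
rsum(items=[11, 6, 3, 1])
  rsum(items=[6, 3, 1])
    rsum(items=[3, 1])
      rsum(items=[1])
        rsum(items=[])
        -> return 0
      -> return 1
    -> return 4
  -> return 10
-> return 21

Final answer: 21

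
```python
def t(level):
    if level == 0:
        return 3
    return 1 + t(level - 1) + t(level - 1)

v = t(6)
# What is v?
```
Call trace (a repeated sub-call is expanded the first time; later identical calls just restate its return value):
t(level=6)
  t(level=5)
    t(level=4)
      t(level=3)
        t(level=2)
          t(level=1)
            t(level=0)
            -> return 3
            t(level=0)
            -> return 3
          -> return 7
          t(level=1) -> return 7  (same call as traced above)
        -> return 15
        t(level=2) -> return 15  (same call as traced above)
      -> return 31
      t(level=3) -> return 31  (same call as traced above)
    -> return 63
    t(level=4) -> return 63  (same call as traced above)
  -> return 127
  t(level=5) -> return 127  (same call as traced above)
-> return 255

Final answer: 255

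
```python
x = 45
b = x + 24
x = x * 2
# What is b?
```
Trace:
  x=45
  x=45, b=69
  x=90, b=69

Final answer: 69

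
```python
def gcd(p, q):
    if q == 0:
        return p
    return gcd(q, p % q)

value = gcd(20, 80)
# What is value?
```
Call trace:
gcd(p=20, q=80)
  gcd(p=80, q=20)
    gcd(p=20, q=0)
    -> return 20
  -> return 20
-> return 20

Final answer: 20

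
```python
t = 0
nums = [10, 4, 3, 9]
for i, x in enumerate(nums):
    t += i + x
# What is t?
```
Trace:
  t=0
  t=10, i=0, x=10
  t=15, i=1, x=4
  t=20, i=2, x=3
  t=32, i=3, x=9

Final answer: 32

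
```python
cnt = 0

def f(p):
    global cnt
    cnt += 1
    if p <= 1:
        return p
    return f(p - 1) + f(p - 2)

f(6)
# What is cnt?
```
Call trace (a repeated sub-call is expanded the first time; later identical calls just restate its return value):
f(p=6)
  f(p=5)
    f(p=4)
      f(p=3)
        f(p=2)
          f(p=1)
          -> return 1
          f(p=0)
          -> return 0
        -> return 1
        f(p=1)
        -> return 1
      -> return 2
      f(p=2) -> return 1  (same call as traced above)
    -> return 3
    f(p=3) -> return 2  (same call as traced above)
  -> return 5
  f(p=4) -> return 3  (same call as traced above)
-> return 8

cnt is incremented once per call, so count the calls in each subtree. Let C(p) = number of calls made by f(p).
C(0) = C(1) = 1 (base case, no recursion); C(p) = 1 + C(p - 1) + C(p - 2) otherwise.
C(2) = 1 + C(1) + C(0) = 1 + 1 + 1 = 3
C(3) = 1 + C(2) + C(1) = 1 + 3 + 1 = 5
C(4) = 1 + C(3) + C(2) = 1 + 5 + 3 = 9
C(5) = 1 + C(4) + C(3) = 1 + 9 + 5 = 15
C(6) = 1 + C(5) + C(4) = 1 + 15 + 9 = 25
cnt = C(6) = 25

Final answer: 25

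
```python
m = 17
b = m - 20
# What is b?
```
Trace:
  m=17
  m=17, b=-3

Final answer: -3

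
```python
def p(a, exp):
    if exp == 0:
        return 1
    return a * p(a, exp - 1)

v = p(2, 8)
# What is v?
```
Call trace:
p(a=2, exp=8)
  p(a=2, exp=7)
    p(a=2, exp=6)
      p(a=2, exp=5)
        p(a=2, exp=4)
          p(a=2, exp=3)
            p(a=2, exp=2)
              p(a=2, exp=1)
                p(a=2, exp=0)
                -> return 1
              -> return 2
            -> return 4
          -> return 8
        -> return 16
      -> return 32
    -> return 64
  -> return 128
-> return 256

Final answer: 256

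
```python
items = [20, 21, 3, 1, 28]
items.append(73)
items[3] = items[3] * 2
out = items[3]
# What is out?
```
Trace:
  items=[20, 21, 3, 1, 28]
  items=[20, 21, 3, 1, 28, 73]
  items=[20, 21, 3, 2, 28, 73]
  items=[20, 21, 3, 2, 28, 73], out=2

Final answer: 2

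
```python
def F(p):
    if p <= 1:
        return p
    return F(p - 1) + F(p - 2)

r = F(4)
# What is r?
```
Call trace (a repeated sub-call is expanded the first time; later identical calls just restate its return value):
F(p=4)
  F(p=3)
    F(p=2)
      F(p=1)
      -> return 1
      F(p=0)
      -> return 0
    -> return 1
    F(p=1)
    -> return 1
  -> return 2
  F(p=2) -> return 1  (same call as traced above)
-> return 3

Final answer: 3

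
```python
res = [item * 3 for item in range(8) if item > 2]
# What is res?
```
Trace:
  item=0
  item=1
  item=2
  item=3
  item=4
  item=5
  item=6
  item=7
  res=[9, 12, 15, 18, 21]

Final answer: [9, 12, 15, 18, 21]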